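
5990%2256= 1478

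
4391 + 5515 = 9906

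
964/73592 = 241/18398 = 0.01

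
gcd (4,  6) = 2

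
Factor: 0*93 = 0 = 0^1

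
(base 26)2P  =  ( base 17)49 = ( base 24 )35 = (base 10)77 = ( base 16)4D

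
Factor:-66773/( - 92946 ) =9539/13278= 2^( - 1)*3^(-1 ) * 2213^(- 1) * 9539^1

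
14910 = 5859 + 9051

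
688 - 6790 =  - 6102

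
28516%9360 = 436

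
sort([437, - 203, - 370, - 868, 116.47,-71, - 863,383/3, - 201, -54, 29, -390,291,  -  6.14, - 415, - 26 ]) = [- 868, - 863, - 415,  -  390,-370, - 203, - 201, - 71, - 54,  -  26 , - 6.14,29, 116.47,  383/3, 291,437] 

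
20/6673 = 20/6673 = 0.00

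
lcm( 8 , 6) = 24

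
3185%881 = 542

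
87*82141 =7146267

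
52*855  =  44460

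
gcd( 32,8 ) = 8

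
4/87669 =4/87669 = 0.00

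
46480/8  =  5810 = 5810.00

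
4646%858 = 356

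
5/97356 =5/97356 = 0.00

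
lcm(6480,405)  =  6480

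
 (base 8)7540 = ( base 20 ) 9GG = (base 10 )3936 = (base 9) 5353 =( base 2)111101100000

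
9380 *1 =9380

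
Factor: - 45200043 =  - 3^2*7^1 *53^1*13537^1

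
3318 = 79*42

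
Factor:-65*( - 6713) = 5^1 * 7^2 * 13^1*137^1  =  436345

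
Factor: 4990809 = 3^1*17^1*97859^1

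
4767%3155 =1612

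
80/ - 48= - 5/3  =  - 1.67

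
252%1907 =252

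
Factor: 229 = 229^1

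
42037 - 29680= 12357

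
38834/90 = 19417/45 = 431.49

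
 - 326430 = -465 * 702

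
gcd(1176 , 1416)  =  24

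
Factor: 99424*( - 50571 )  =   - 2^5*3^3*13^1 *239^1*1873^1= - 5027971104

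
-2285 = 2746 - 5031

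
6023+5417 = 11440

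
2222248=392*5669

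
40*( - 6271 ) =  - 250840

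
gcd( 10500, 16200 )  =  300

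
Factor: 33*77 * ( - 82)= - 208362  =  -2^1 * 3^1*7^1 * 11^2*41^1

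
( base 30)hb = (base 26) k1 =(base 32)G9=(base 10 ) 521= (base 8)1011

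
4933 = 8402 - 3469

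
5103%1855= 1393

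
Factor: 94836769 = 53^1*1789373^1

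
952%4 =0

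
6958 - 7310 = -352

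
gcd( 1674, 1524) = 6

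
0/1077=0= 0.00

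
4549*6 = 27294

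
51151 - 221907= - 170756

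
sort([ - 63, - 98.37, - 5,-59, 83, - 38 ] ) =[-98.37, - 63, - 59, - 38 , - 5, 83]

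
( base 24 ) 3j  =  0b1011011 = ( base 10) 91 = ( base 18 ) 51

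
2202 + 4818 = 7020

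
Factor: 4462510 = 2^1*5^1 * 13^1*34327^1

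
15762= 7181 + 8581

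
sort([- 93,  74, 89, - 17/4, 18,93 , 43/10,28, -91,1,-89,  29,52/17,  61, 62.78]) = [  -  93,  -  91, - 89, - 17/4, 1,52/17,  43/10,18,28,29,  61, 62.78, 74,89, 93 ] 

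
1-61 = - 60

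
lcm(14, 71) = 994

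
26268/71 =26268/71 = 369.97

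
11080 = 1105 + 9975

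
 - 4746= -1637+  - 3109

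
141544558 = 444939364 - 303394806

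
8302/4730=1 + 1786/2365=1.76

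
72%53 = 19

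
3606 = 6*601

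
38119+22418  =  60537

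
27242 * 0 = 0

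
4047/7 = 4047/7=578.14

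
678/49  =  678/49 = 13.84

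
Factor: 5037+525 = 2^1*3^3 * 103^1 = 5562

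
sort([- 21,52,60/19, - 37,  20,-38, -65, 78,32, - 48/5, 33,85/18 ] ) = [-65,- 38,-37, - 21, - 48/5, 60/19,85/18,20,32,33,52,78]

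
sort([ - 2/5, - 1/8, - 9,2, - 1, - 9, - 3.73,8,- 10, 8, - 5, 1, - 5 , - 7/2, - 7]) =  [  -  10 , - 9 , - 9,-7, - 5, - 5, - 3.73, - 7/2, - 1 , - 2/5, - 1/8,  1, 2,8,8]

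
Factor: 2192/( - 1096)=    - 2^1 = - 2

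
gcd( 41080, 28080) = 520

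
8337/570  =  14 + 119/190 = 14.63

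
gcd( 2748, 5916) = 12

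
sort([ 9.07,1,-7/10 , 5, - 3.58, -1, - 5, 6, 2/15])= [ - 5, - 3.58, - 1, - 7/10, 2/15, 1,5,6,  9.07]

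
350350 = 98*3575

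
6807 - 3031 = 3776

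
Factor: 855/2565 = 1/3 =3^(  -  1 ) 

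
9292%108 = 4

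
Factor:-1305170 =- 2^1*5^1*130517^1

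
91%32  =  27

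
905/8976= 905/8976 = 0.10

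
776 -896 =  - 120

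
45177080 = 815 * 55432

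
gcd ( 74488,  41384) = 8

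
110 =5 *22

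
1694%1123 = 571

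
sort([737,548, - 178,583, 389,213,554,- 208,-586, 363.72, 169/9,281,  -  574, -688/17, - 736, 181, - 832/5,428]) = [ - 736, - 586, - 574, - 208, - 178, - 832/5,- 688/17,  169/9, 181,  213,281,363.72,  389,  428,548,  554,583, 737]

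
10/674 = 5/337 = 0.01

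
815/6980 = 163/1396 =0.12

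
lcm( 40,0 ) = 0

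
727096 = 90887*8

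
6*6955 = 41730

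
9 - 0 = 9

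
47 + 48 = 95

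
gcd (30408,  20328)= 168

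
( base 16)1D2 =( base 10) 466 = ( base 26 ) ho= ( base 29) G2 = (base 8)722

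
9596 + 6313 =15909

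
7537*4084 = 30781108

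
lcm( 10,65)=130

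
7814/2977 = 2 + 1860/2977 = 2.62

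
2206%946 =314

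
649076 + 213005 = 862081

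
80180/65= 1233+7/13= 1233.54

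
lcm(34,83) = 2822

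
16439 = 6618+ 9821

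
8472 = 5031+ 3441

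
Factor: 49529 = 49529^1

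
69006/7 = 9858=9858.00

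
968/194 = 484/97 = 4.99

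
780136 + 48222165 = 49002301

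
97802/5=97802/5 = 19560.40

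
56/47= 56/47 = 1.19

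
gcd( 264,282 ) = 6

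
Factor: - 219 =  -3^1*73^1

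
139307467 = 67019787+72287680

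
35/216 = 35/216  =  0.16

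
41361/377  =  41361/377 = 109.71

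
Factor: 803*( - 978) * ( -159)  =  2^1*3^2*11^1*53^1 *73^1*163^1 = 124868106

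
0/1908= 0 = 0.00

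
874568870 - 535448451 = 339120419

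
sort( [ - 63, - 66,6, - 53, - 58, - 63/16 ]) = [ - 66, - 63, - 58 , - 53, - 63/16, 6]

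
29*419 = 12151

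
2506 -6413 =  - 3907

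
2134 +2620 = 4754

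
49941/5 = 49941/5= 9988.20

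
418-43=375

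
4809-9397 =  - 4588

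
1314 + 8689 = 10003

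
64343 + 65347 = 129690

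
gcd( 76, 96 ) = 4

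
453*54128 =24519984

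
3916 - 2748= 1168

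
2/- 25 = -2/25  =  - 0.08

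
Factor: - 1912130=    - 2^1*5^1 * 11^1*17383^1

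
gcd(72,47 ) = 1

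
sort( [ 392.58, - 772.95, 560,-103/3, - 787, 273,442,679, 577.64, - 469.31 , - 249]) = [ - 787, - 772.95, - 469.31 ,-249, - 103/3, 273, 392.58,  442,560,  577.64,679]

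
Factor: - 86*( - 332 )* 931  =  26581912 = 2^3*7^2*19^1*43^1*83^1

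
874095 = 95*9201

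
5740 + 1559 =7299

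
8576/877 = 8576/877 = 9.78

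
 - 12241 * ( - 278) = 3402998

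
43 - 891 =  - 848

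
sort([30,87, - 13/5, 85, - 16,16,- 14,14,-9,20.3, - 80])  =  [ -80, - 16,-14, - 9, - 13/5, 14, 16,20.3, 30,85,87 ]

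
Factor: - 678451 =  - 678451^1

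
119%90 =29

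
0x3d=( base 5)221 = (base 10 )61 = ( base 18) 37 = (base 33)1S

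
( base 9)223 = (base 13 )111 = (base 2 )10110111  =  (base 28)6F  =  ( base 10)183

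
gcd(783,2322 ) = 27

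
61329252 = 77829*788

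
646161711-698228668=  - 52066957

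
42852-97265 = - 54413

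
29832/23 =1297 + 1/23 = 1297.04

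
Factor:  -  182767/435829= - 13/31 =-  13^1  *31^(  -  1) 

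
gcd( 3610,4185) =5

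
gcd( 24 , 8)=8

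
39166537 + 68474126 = 107640663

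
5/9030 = 1/1806 = 0.00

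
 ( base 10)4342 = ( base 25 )6nh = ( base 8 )10366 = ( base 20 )AH2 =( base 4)1003312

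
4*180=720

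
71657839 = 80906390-9248551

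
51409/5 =51409/5 =10281.80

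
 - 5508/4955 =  - 5508/4955 = - 1.11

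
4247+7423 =11670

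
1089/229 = 1089/229=4.76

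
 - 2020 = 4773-6793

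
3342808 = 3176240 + 166568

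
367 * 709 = 260203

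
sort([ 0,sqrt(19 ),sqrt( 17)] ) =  [ 0,sqrt( 17),sqrt(19) ]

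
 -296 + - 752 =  - 1048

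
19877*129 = 2564133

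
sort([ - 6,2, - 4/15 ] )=[ - 6, - 4/15, 2 ]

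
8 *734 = 5872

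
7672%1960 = 1792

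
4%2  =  0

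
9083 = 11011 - 1928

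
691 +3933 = 4624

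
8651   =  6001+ 2650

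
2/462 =1/231 = 0.00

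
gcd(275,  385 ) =55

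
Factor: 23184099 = 3^2*137^1*18803^1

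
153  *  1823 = 278919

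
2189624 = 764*2866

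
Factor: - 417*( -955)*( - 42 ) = -16725870 = - 2^1*3^2*5^1*7^1*139^1*191^1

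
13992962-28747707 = -14754745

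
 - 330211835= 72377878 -402589713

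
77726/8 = 9715 + 3/4  =  9715.75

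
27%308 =27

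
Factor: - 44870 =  - 2^1*5^1*7^1*641^1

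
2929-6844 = -3915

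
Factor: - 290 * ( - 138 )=2^2*3^1*5^1*23^1*29^1 =40020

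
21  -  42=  - 21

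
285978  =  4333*66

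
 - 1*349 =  - 349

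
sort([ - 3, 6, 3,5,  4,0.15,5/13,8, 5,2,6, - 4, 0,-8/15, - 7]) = [ - 7 ,- 4,  -  3,-8/15,0, 0.15 , 5/13,2,3,4,5, 5, 6, 6,8]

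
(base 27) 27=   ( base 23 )2f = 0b111101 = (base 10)61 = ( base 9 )67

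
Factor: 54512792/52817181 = 2^3*3^(-1)*17^ (-1)*1035631^ ( -1 )*6814099^1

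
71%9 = 8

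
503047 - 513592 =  - 10545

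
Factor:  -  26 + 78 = 2^2 * 13^1=52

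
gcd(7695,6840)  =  855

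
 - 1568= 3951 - 5519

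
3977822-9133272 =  -5155450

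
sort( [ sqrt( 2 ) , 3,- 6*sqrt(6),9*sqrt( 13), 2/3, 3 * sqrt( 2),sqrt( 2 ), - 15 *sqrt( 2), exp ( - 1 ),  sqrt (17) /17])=[ - 15*sqrt( 2 ), - 6*sqrt( 6 ),sqrt(17)/17,exp(  -  1), 2/3,  sqrt (2), sqrt(2),3,3*sqrt (2 ), 9 * sqrt( 13 ) ] 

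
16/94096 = 1/5881 = 0.00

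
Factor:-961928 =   -  2^3*11^1*17^1*643^1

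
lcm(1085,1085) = 1085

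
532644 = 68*7833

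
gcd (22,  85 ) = 1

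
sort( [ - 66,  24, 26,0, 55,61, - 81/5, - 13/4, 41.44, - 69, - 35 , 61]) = [ - 69, - 66, - 35, - 81/5, - 13/4,  0 , 24,  26 , 41.44, 55,61, 61 ]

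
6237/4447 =1+1790/4447  =  1.40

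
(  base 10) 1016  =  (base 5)13031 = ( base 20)2ag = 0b1111111000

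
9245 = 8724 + 521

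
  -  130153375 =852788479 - 982941854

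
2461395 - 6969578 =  - 4508183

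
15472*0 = 0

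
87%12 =3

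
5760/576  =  10 = 10.00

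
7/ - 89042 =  - 7/89042= -0.00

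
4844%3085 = 1759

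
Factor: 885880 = 2^3* 5^1 * 22147^1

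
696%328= 40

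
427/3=142 + 1/3 = 142.33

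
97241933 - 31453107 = 65788826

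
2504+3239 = 5743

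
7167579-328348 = 6839231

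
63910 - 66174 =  - 2264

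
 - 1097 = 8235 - 9332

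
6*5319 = 31914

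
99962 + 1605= 101567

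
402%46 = 34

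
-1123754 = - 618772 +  - 504982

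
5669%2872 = 2797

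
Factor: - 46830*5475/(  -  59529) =2^1*3^1*5^3*7^1* 73^1 * 223^1*19843^( - 1 ) = 85464750/19843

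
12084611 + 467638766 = 479723377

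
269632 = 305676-36044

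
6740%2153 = 281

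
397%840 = 397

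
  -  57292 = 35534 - 92826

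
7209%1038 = 981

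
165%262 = 165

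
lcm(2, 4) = 4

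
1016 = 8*127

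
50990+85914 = 136904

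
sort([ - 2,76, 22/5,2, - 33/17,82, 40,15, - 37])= [ - 37, - 2, - 33/17,2, 22/5, 15, 40,76,82]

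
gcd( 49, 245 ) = 49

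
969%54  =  51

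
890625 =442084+448541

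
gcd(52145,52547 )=1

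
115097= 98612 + 16485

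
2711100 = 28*96825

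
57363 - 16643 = 40720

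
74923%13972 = 5063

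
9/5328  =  1/592 = 0.00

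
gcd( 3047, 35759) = 1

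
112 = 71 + 41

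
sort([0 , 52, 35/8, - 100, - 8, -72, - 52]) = [- 100, - 72  , - 52, - 8, 0 , 35/8, 52]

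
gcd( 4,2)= 2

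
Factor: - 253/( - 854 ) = 2^( - 1 )*7^( - 1 )*11^1*23^1 *61^( - 1) 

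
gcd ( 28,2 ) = 2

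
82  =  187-105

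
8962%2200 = 162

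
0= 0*56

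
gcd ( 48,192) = 48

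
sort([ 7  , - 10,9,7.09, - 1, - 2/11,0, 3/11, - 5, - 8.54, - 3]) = [ - 10, - 8.54, - 5, -3, - 1, - 2/11, 0, 3/11,7,7.09,9]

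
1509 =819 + 690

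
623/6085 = 623/6085 = 0.10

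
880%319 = 242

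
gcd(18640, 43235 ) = 5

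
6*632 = 3792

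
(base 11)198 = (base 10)228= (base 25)93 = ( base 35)6i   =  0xe4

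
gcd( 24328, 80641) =1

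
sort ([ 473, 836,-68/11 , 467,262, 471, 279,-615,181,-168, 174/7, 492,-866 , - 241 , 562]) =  [  -  866, - 615, - 241, - 168, - 68/11,174/7, 181,  262, 279, 467,471, 473, 492, 562, 836]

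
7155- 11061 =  - 3906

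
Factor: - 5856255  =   - 3^2*5^1*181^1*719^1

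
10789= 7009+3780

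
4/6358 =2/3179= 0.00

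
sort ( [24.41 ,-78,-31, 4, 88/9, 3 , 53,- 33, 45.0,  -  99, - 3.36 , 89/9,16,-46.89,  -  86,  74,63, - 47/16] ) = [-99,-86,  -  78,-46.89,-33, - 31,-3.36 , - 47/16,3,4 , 88/9, 89/9,16,24.41, 45.0 , 53, 63, 74 ]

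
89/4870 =89/4870 = 0.02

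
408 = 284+124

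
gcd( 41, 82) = 41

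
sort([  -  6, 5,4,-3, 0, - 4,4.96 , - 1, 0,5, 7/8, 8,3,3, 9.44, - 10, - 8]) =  [ - 10, - 8, - 6, - 4, - 3, - 1, 0 , 0 , 7/8, 3, 3 , 4,  4.96,5,5,  8, 9.44]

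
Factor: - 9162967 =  - 11^2*41^1 * 1847^1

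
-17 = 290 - 307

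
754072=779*968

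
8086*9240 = 74714640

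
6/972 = 1/162 = 0.01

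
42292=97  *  436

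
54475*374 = 20373650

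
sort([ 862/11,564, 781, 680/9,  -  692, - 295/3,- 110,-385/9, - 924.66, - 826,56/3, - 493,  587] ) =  [ - 924.66,  -  826, - 692, - 493, - 110, - 295/3, - 385/9, 56/3, 680/9,862/11,564,  587,781 ]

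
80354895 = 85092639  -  4737744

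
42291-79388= -37097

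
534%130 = 14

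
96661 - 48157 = 48504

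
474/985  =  474/985 = 0.48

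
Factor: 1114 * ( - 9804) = - 10921656 = -2^3*3^1*19^1*43^1 * 557^1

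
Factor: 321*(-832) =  - 2^6*3^1*13^1*107^1= - 267072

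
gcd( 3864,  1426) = 46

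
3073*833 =2559809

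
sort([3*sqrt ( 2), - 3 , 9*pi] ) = [-3,3 * sqrt(2), 9 * pi ] 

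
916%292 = 40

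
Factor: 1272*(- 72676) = -92443872 = - 2^5  *  3^1*53^1 *18169^1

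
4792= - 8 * (  -  599 ) 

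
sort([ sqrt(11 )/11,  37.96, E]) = [ sqrt( 11 )/11, E, 37.96]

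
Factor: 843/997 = 3^1*281^1 *997^( - 1 )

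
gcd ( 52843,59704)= 1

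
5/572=5/572 = 0.01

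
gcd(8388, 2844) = 36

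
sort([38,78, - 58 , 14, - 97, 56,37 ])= [-97, - 58, 14,37,38,56,78 ] 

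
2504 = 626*4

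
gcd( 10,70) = 10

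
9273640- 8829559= 444081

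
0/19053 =0 = 0.00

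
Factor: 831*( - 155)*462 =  - 59507910 = -2^1*3^2*5^1*7^1*11^1* 31^1*277^1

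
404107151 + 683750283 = 1087857434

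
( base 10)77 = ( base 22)3B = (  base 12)65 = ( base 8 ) 115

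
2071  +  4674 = 6745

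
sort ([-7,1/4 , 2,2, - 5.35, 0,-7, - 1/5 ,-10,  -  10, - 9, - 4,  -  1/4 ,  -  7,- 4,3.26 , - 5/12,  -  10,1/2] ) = [ - 10,  -  10, -10, - 9 , - 7 , - 7, - 7, - 5.35,  -  4, - 4,  -  5/12,-1/4 ,-1/5,0, 1/4, 1/2 , 2,2, 3.26] 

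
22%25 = 22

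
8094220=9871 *820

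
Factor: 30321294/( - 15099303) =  - 2^1*239^( - 1)*21059^( - 1 )*5053549^1 = - 10107098/5033101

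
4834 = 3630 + 1204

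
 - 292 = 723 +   -  1015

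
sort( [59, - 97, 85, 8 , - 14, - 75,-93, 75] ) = [ - 97, - 93, - 75, - 14, 8,  59,75,85]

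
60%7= 4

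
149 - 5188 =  - 5039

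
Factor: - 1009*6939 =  - 3^3*257^1*1009^1 = - 7001451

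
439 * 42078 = 18472242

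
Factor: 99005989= 61^1*239^1 * 6791^1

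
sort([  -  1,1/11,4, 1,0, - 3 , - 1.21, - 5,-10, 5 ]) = [-10 , - 5, - 3 , - 1.21 , - 1,0, 1/11,  1, 4,5 ]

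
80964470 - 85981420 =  - 5016950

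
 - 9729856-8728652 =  - 18458508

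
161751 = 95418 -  - 66333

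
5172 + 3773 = 8945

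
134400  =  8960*15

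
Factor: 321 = 3^1*107^1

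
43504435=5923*7345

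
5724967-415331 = 5309636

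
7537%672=145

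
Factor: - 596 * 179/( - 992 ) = 2^(- 3 ) * 31^ ( - 1 )*149^1*179^1 = 26671/248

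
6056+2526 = 8582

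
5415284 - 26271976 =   -  20856692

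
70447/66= 1067+25/66=1067.38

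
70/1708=5/122  =  0.04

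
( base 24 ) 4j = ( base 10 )115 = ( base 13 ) 8B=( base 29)3S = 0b1110011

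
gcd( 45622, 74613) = 1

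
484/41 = 484/41 = 11.80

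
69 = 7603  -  7534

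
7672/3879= 7672/3879 = 1.98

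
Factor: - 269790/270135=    - 782/783 = - 2^1*3^( - 3)  *  17^1* 23^1 * 29^( - 1)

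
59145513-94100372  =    -  34954859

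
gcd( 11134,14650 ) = 586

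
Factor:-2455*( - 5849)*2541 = 36486968595 = 3^1*5^1*7^1*11^2*491^1*5849^1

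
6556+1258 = 7814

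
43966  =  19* 2314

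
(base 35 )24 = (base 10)74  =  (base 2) 1001010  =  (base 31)2C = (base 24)32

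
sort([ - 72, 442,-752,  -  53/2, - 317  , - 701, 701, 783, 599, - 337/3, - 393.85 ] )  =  [ - 752 ,-701,-393.85,-317,- 337/3,-72, - 53/2, 442, 599, 701,783 ]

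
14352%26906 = 14352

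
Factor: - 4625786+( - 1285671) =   -  277^1*21341^1  =  - 5911457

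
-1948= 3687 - 5635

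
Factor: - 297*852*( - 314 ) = 79455816 = 2^3*3^4*11^1*71^1*157^1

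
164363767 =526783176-362419409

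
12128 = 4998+7130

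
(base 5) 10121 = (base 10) 661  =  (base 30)m1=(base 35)IV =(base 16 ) 295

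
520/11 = 47+3/11 = 47.27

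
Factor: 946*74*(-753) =-2^2*3^1*11^1*37^1*43^1*251^1 = - 52713012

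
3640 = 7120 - 3480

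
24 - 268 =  - 244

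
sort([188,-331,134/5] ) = [ - 331, 134/5, 188] 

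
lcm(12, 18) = 36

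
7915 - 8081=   -  166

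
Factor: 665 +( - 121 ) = 544 = 2^5* 17^1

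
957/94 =957/94 = 10.18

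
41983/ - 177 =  - 41983/177 = - 237.19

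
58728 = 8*7341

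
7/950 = 7/950 = 0.01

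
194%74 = 46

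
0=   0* (- 92107 )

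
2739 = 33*83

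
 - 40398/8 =-5050 + 1/4 = - 5049.75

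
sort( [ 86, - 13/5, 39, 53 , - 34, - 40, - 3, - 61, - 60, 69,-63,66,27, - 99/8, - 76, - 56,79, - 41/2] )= [ - 76, - 63, - 61,  -  60, - 56, - 40 , -34, - 41/2, - 99/8, - 3, -13/5, 27, 39,53,66,69, 79,86 ]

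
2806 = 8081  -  5275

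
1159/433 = 1159/433 = 2.68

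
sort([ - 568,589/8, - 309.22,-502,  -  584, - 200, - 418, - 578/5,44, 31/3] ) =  [ - 584, - 568, - 502, - 418, - 309.22,-200, - 578/5 , 31/3,44,  589/8 ]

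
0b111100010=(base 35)DR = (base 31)FH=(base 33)EK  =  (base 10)482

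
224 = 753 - 529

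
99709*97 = 9671773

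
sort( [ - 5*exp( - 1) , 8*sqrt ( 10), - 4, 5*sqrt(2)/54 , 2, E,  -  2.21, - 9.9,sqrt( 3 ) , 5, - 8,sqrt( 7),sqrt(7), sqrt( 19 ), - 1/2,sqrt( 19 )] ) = [ - 9.9, - 8, - 4, - 2.21, - 5*exp( - 1 ), - 1/2,5*sqrt( 2)/54,sqrt( 3),2 , sqrt ( 7),sqrt( 7) , E,sqrt( 19) , sqrt( 19), 5,8*sqrt( 10 )] 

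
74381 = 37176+37205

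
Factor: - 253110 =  - 2^1*3^1*5^1*11^1*13^1*59^1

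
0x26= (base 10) 38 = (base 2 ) 100110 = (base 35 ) 13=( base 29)19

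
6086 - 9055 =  - 2969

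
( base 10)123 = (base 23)58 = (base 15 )83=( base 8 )173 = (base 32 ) 3R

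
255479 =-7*(-36497)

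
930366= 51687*18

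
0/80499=0  =  0.00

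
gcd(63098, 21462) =14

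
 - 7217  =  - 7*1031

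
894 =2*447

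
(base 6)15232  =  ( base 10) 2468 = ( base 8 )4644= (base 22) 524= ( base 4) 212210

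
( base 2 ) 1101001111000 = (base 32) 6JO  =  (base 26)A0G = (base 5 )204101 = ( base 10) 6776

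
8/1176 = 1/147 = 0.01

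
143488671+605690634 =749179305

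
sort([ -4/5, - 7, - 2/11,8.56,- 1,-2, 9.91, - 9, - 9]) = [ - 9, - 9, - 7, - 2, - 1, - 4/5,- 2/11, 8.56, 9.91 ]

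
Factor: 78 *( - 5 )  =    -  390 =-2^1*3^1*5^1*13^1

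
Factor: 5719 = 7^1*19^1 * 43^1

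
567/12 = 189/4=47.25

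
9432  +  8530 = 17962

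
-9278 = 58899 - 68177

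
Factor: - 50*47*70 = -164500 = -2^2*5^3*7^1*47^1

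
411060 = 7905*52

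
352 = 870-518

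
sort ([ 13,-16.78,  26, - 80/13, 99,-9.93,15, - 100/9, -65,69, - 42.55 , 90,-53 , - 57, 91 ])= [ -65 , - 57, - 53, - 42.55, - 16.78,-100/9,  -  9.93,  -  80/13,13,15,26,  69, 90, 91, 99] 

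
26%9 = 8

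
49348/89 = 554 + 42/89 = 554.47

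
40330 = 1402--38928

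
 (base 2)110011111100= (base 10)3324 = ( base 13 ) 1689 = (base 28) 46k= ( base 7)12456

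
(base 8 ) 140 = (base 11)88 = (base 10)96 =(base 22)48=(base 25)3L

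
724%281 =162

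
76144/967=76144/967= 78.74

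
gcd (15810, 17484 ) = 186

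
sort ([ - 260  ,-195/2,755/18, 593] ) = [ - 260, - 195/2 , 755/18, 593]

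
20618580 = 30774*670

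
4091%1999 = 93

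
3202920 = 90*35588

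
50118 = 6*8353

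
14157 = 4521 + 9636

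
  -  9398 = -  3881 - 5517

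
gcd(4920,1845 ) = 615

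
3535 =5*707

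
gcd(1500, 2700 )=300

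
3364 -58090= - 54726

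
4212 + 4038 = 8250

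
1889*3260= 6158140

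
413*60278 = 24894814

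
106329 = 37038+69291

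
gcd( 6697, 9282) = 1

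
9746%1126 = 738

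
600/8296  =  75/1037 = 0.07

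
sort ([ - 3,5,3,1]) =[ - 3 , 1,  3, 5 ]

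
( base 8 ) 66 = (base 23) 28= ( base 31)1N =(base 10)54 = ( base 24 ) 26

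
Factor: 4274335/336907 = 5^1*13^1*19^1*199^( - 1 )*1693^(-1 ) * 3461^1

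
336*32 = 10752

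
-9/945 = -1+104/105 = - 0.01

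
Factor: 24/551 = 2^3*3^1*19^( -1)*29^( - 1 ) 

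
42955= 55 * 781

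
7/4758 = 7/4758 = 0.00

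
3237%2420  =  817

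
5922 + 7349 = 13271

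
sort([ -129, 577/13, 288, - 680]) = [ - 680, - 129, 577/13, 288 ]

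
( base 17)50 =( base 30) 2P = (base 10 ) 85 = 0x55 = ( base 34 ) 2H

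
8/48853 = 8/48853 = 0.00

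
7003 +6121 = 13124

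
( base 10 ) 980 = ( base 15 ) 455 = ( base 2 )1111010100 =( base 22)20c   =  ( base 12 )698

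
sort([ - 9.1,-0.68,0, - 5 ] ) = [ - 9.1, - 5, - 0.68,0]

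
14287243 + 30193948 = 44481191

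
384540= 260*1479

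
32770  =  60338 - 27568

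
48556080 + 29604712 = 78160792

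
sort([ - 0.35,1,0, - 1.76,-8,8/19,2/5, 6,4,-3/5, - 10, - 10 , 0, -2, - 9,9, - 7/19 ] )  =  [ - 10, - 10, - 9, - 8 ,-2,- 1.76, - 3/5, - 7/19 , - 0.35, 0,  0,2/5, 8/19,1,4,6,  9]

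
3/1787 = 3/1787 = 0.00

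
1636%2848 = 1636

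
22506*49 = 1102794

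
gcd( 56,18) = 2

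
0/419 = 0 = 0.00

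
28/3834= 14/1917 = 0.01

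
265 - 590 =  - 325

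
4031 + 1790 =5821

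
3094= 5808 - 2714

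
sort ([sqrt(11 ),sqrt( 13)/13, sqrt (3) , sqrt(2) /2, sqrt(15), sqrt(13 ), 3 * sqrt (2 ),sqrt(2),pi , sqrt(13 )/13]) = [ sqrt(13 )/13, sqrt(13) /13, sqrt(2)/2, sqrt(2 ),sqrt( 3), pi, sqrt(11) , sqrt(13),sqrt(15 ), 3*sqrt(2) ]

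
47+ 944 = 991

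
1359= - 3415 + 4774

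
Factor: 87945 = 3^1 * 5^1 * 11^1*13^1*41^1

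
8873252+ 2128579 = 11001831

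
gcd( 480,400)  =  80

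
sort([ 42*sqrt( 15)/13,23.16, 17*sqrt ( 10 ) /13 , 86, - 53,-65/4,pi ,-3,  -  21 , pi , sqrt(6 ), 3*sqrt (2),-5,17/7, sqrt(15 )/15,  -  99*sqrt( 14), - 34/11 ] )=[ - 99*sqrt( 14), - 53, - 21, - 65/4, -5, - 34/11, - 3, sqrt( 15 ) /15,  17/7, sqrt( 6) , pi, pi , 17*sqrt (10)/13, 3*sqrt( 2), 42*sqrt( 15) /13 , 23.16, 86 ] 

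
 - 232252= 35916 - 268168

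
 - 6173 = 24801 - 30974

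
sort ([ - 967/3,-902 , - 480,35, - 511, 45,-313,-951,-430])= [ - 951,  -  902,-511, - 480, - 430 ,  -  967/3,-313 , 35,45]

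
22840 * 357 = 8153880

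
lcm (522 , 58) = 522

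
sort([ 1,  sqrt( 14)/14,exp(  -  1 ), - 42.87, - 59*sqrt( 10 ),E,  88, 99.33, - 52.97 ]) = [ - 59*sqrt(10),-52.97, - 42.87,sqrt(14) /14,  exp(-1 ),1, E,  88,  99.33 ]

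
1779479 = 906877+872602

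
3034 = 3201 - 167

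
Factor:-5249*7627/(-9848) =2^( - 3 ) * 29^2*181^1*263^1 *1231^( -1 ) =40034123/9848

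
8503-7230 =1273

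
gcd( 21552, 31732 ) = 4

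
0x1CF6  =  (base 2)1110011110110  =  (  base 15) 22e4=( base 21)GH1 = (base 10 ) 7414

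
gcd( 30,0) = 30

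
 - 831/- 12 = 277/4 = 69.25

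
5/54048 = 5/54048  =  0.00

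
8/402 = 4/201 =0.02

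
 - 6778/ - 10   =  3389/5= 677.80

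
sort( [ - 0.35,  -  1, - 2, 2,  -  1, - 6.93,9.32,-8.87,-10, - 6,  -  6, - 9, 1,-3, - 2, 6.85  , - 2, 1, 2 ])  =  [ - 10, - 9, - 8.87,- 6.93,-6, - 6,  -  3, - 2, - 2, - 2 , - 1 ,-1, - 0.35,  1, 1, 2,2,6.85,9.32]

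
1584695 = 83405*19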